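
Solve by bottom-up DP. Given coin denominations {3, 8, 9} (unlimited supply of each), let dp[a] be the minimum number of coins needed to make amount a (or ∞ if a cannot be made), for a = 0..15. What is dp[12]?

 a  0  1  2  3  4  5  6  7  8  9 10 11 12 13 14 15
dp  0  -  -  1  -  -  2  -  1  1  -  2  2  -  3  3
(- denotes ∞ / unreachable)

2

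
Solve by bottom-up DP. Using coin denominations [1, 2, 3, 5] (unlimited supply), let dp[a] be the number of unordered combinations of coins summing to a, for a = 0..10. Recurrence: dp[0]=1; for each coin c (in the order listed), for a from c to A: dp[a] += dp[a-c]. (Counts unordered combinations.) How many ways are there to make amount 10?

20

after  coin     0     1     2     3     4     5     6     7     8     9    10
          1     1     1     1     1     1     1     1     1     1     1     1
          2     1     1     2     2     3     3     4     4     5     5     6
          3     1     1     2     3     4     5     7     8    10    12    14
          5     1     1     2     3     4     6     8    10    13    16    20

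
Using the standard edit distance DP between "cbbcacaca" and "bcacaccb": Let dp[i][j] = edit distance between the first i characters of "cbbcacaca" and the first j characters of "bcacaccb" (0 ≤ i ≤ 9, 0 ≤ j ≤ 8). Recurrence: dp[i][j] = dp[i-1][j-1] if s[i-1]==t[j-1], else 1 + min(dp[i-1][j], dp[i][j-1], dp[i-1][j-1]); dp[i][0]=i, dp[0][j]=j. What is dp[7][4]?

3

   ''  b  c  a  c  a  c  c  b
''  0  1  2  3  4  5  6  7  8
 c  1  1  1  2  3  4  5  6  7
 b  2  1  2  2  3  4  5  6  6
 b  3  2  2  3  3  4  5  6  6
 c  4  3  2  3  3  4  4  5  6
 a  5  4  3  2  3  3  4  5  6
 c  6  5  4  3  2  3  3  4  5
 a  7  6  5  4  3  2  3  4  5
 c  8  7  6  5  4  3  2  3  4
 a  9  8  7  6  5  4  3  3  4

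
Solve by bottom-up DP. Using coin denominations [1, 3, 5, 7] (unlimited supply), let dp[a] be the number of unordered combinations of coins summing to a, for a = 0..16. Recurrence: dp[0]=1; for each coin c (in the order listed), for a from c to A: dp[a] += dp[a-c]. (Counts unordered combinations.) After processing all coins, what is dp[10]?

9

after  coin     0     1     2     3     4     5     6     7     8     9    10    11    12    13    14    15    16
          1     1     1     1     1     1     1     1     1     1     1     1     1     1     1     1     1     1
          3     1     1     1     2     2     2     3     3     3     4     4     4     5     5     5     6     6
          5     1     1     1     2     2     3     4     4     5     6     7     8     9    10    11    13    14
          7     1     1     1     2     2     3     4     5     6     7     9    10    12    14    16    19    21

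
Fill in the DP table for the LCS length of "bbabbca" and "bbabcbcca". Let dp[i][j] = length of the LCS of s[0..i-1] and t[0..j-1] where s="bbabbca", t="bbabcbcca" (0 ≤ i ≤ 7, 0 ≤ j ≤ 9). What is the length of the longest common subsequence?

   ''  b  b  a  b  c  b  c  c  a
''  0  0  0  0  0  0  0  0  0  0
 b  0  1  1  1  1  1  1  1  1  1
 b  0  1  2  2  2  2  2  2  2  2
 a  0  1  2  3  3  3  3  3  3  3
 b  0  1  2  3  4  4  4  4  4  4
 b  0  1  2  3  4  4  5  5  5  5
 c  0  1  2  3  4  5  5  6  6  6
 a  0  1  2  3  4  5  5  6  6  7

7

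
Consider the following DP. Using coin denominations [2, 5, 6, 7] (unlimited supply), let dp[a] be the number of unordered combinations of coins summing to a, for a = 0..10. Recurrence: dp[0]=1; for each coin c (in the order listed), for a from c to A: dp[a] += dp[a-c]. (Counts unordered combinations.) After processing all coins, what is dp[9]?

after  coin     0     1     2     3     4     5     6     7     8     9    10
          2     1     0     1     0     1     0     1     0     1     0     1
          5     1     0     1     0     1     1     1     1     1     1     2
          6     1     0     1     0     1     1     2     1     2     1     3
          7     1     0     1     0     1     1     2     2     2     2     3

2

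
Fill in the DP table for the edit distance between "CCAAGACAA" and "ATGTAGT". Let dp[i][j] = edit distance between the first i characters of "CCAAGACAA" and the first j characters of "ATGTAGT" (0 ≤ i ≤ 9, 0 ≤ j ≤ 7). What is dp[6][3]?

   ''  A  T  G  T  A  G  T
''  0  1  2  3  4  5  6  7
 C  1  1  2  3  4  5  6  7
 C  2  2  2  3  4  5  6  7
 A  3  2  3  3  4  4  5  6
 A  4  3  3  4  4  4  5  6
 G  5  4  4  3  4  5  4  5
 A  6  5  5  4  4  4  5  5
 C  7  6  6  5  5  5  5  6
 A  8  7  7  6  6  5  6  6
 A  9  8  8  7  7  6  6  7

4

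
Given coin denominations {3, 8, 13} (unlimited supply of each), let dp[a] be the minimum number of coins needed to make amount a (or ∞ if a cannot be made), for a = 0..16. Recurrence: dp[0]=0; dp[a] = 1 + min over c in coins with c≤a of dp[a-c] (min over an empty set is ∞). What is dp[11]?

2

 a  0  1  2  3  4  5  6  7  8  9 10 11 12 13 14 15 16
dp  0  -  -  1  -  -  2  -  1  3  -  2  4  1  3  5  2
(- denotes ∞ / unreachable)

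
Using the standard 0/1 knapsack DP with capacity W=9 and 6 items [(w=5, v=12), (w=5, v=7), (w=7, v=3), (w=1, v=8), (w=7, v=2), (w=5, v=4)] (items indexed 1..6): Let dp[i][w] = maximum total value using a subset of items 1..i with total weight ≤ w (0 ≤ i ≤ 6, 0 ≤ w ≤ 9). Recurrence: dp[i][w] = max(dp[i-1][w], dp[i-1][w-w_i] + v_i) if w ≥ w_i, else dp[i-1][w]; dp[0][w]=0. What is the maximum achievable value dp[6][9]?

20

i\w   0   1   2   3   4   5   6   7   8   9
  0   0   0   0   0   0   0   0   0   0   0
  1   0   0   0   0   0  12  12  12  12  12
  2   0   0   0   0   0  12  12  12  12  12
  3   0   0   0   0   0  12  12  12  12  12
  4   0   8   8   8   8  12  20  20  20  20
  5   0   8   8   8   8  12  20  20  20  20
  6   0   8   8   8   8  12  20  20  20  20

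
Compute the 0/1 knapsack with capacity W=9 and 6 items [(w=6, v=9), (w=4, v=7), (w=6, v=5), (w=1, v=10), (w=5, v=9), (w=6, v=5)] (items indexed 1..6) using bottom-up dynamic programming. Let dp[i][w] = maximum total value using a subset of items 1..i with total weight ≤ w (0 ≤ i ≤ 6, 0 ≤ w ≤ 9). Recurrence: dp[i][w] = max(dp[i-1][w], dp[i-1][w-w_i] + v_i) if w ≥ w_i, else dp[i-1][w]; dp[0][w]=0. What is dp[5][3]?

i\w   0   1   2   3   4   5   6   7   8   9
  0   0   0   0   0   0   0   0   0   0   0
  1   0   0   0   0   0   0   9   9   9   9
  2   0   0   0   0   7   7   9   9   9   9
  3   0   0   0   0   7   7   9   9   9   9
  4   0  10  10  10  10  17  17  19  19  19
  5   0  10  10  10  10  17  19  19  19  19
  6   0  10  10  10  10  17  19  19  19  19

10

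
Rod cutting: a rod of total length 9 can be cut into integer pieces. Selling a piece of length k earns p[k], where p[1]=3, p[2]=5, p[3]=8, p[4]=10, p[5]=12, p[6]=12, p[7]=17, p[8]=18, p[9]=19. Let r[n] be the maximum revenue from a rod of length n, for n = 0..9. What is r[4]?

12

   n    0    1    2    3    4    5    6    7    8    9
r[n]    0    3    6    9   12   15   18   21   24   27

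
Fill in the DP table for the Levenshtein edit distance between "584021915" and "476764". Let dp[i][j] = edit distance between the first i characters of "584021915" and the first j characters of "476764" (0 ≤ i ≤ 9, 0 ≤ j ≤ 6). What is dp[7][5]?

6

   ''  4  7  6  7  6  4
''  0  1  2  3  4  5  6
 5  1  1  2  3  4  5  6
 8  2  2  2  3  4  5  6
 4  3  2  3  3  4  5  5
 0  4  3  3  4  4  5  6
 2  5  4  4  4  5  5  6
 1  6  5  5  5  5  6  6
 9  7  6  6  6  6  6  7
 1  8  7  7  7  7  7  7
 5  9  8  8  8  8  8  8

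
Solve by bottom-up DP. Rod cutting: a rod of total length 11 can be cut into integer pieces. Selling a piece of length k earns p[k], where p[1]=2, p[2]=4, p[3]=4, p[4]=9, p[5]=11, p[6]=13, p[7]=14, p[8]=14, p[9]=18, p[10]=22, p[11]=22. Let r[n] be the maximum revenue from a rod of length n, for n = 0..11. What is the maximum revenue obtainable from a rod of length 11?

   n    0    1    2    3    4    5    6    7    8    9   10   11
r[n]    0    2    4    6    9   11   13   15   18   20   22   24

24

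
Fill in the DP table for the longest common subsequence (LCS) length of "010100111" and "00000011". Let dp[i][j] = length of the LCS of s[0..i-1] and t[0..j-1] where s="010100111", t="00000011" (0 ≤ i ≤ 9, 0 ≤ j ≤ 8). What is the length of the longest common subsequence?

6

   ''  0  0  0  0  0  0  1  1
''  0  0  0  0  0  0  0  0  0
 0  0  1  1  1  1  1  1  1  1
 1  0  1  1  1  1  1  1  2  2
 0  0  1  2  2  2  2  2  2  2
 1  0  1  2  2  2  2  2  3  3
 0  0  1  2  3  3  3  3  3  3
 0  0  1  2  3  4  4  4  4  4
 1  0  1  2  3  4  4  4  5  5
 1  0  1  2  3  4  4  4  5  6
 1  0  1  2  3  4  4  4  5  6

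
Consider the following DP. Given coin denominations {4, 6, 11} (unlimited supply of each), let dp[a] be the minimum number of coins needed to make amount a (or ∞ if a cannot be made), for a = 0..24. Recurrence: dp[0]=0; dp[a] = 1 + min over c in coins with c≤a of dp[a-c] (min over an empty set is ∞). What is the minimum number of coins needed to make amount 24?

4

 a  0  1  2  3  4  5  6  7  8  9 10 11 12 13 14 15 16 17 18 19 20 21 22 23 24
dp  0  -  -  -  1  -  1  -  2  -  2  1  2  -  3  2  3  2  3  3  4  3  2  3  4
(- denotes ∞ / unreachable)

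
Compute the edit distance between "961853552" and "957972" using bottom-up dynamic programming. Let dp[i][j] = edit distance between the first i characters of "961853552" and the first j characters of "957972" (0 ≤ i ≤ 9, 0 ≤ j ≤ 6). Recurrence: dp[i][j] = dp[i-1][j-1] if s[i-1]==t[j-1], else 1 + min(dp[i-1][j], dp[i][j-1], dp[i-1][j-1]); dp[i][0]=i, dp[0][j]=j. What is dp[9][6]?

   ''  9  5  7  9  7  2
''  0  1  2  3  4  5  6
 9  1  0  1  2  3  4  5
 6  2  1  1  2  3  4  5
 1  3  2  2  2  3  4  5
 8  4  3  3  3  3  4  5
 5  5  4  3  4  4  4  5
 3  6  5  4  4  5  5  5
 5  7  6  5  5  5  6  6
 5  8  7  6  6  6  6  7
 2  9  8  7  7  7  7  6

6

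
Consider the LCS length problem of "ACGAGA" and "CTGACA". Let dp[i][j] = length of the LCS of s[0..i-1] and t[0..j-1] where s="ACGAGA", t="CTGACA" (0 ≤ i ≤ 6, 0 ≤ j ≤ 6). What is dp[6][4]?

3

   ''  C  T  G  A  C  A
''  0  0  0  0  0  0  0
 A  0  0  0  0  1  1  1
 C  0  1  1  1  1  2  2
 G  0  1  1  2  2  2  2
 A  0  1  1  2  3  3  3
 G  0  1  1  2  3  3  3
 A  0  1  1  2  3  3  4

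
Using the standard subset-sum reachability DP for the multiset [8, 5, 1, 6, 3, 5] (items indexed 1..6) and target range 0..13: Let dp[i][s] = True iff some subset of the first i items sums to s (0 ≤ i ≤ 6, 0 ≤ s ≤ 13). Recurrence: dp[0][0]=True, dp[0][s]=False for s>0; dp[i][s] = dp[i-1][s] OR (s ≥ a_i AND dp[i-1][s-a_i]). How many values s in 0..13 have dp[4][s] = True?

10

i\s   0   1   2   3   4   5   6   7   8   9  10  11  12  13
  0   T   F   F   F   F   F   F   F   F   F   F   F   F   F
  1   T   F   F   F   F   F   F   F   T   F   F   F   F   F
  2   T   F   F   F   F   T   F   F   T   F   F   F   F   T
  3   T   T   F   F   F   T   T   F   T   T   F   F   F   T
  4   T   T   F   F   F   T   T   T   T   T   F   T   T   T
  5   T   T   F   T   T   T   T   T   T   T   T   T   T   T
  6   T   T   F   T   T   T   T   T   T   T   T   T   T   T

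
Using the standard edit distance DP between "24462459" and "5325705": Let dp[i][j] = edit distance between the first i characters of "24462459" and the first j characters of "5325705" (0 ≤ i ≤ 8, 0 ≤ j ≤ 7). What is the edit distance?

7

   ''  5  3  2  5  7  0  5
''  0  1  2  3  4  5  6  7
 2  1  1  2  2  3  4  5  6
 4  2  2  2  3  3  4  5  6
 4  3  3  3  3  4  4  5  6
 6  4  4  4  4  4  5  5  6
 2  5  5  5  4  5  5  6  6
 4  6  6  6  5  5  6  6  7
 5  7  6  7  6  5  6  7  6
 9  8  7  7  7  6  6  7  7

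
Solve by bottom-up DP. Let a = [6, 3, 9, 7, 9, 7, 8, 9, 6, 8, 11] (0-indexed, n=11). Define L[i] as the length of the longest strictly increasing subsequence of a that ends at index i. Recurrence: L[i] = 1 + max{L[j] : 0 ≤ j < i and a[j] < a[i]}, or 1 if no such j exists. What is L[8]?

2

   i    0    1    2    3    4    5    6    7    8    9   10
a[i]    6    3    9    7    9    7    8    9    6    8   11
L[i]    1    1    2    2    3    2    3    4    2    3    5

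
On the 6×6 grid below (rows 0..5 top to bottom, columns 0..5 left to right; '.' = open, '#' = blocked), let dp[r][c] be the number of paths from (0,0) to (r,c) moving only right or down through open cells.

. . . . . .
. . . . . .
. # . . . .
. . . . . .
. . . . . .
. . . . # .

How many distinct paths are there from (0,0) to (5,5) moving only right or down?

r\c   0   1   2   3   4   5
  0   1   1   1   1   1   1
  1   1   2   3   4   5   6
  2   1   0   3   7  12  18
  3   1   1   4  11  23  41
  4   1   2   6  17  40  81
  5   1   3   9  26   0  81

81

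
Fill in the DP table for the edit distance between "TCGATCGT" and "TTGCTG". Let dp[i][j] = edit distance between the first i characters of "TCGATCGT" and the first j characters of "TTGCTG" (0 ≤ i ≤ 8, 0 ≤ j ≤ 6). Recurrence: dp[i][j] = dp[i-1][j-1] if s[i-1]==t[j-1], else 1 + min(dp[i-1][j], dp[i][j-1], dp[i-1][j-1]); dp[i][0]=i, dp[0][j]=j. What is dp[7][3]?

4

   ''  T  T  G  C  T  G
''  0  1  2  3  4  5  6
 T  1  0  1  2  3  4  5
 C  2  1  1  2  2  3  4
 G  3  2  2  1  2  3  3
 A  4  3  3  2  2  3  4
 T  5  4  3  3  3  2  3
 C  6  5  4  4  3  3  3
 G  7  6  5  4  4  4  3
 T  8  7  6  5  5  4  4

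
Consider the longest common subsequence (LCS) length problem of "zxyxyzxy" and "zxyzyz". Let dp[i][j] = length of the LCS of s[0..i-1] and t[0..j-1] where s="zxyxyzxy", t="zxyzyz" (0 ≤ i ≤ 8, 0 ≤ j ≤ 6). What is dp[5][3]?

   ''  z  x  y  z  y  z
''  0  0  0  0  0  0  0
 z  0  1  1  1  1  1  1
 x  0  1  2  2  2  2  2
 y  0  1  2  3  3  3  3
 x  0  1  2  3  3  3  3
 y  0  1  2  3  3  4  4
 z  0  1  2  3  4  4  5
 x  0  1  2  3  4  4  5
 y  0  1  2  3  4  5  5

3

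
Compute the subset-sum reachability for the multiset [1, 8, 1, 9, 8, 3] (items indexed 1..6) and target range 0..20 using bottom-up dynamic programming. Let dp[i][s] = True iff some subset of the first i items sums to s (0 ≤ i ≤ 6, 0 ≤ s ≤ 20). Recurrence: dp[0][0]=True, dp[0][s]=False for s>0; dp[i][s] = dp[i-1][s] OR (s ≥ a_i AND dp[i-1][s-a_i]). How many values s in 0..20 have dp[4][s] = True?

i\s   0   1   2   3   4   5   6   7   8   9  10  11  12  13  14  15  16  17  18  19  20
  0   T   F   F   F   F   F   F   F   F   F   F   F   F   F   F   F   F   F   F   F   F
  1   T   T   F   F   F   F   F   F   F   F   F   F   F   F   F   F   F   F   F   F   F
  2   T   T   F   F   F   F   F   F   T   T   F   F   F   F   F   F   F   F   F   F   F
  3   T   T   T   F   F   F   F   F   T   T   T   F   F   F   F   F   F   F   F   F   F
  4   T   T   T   F   F   F   F   F   T   T   T   T   F   F   F   F   F   T   T   T   F
  5   T   T   T   F   F   F   F   F   T   T   T   T   F   F   F   F   T   T   T   T   F
  6   T   T   T   T   T   T   F   F   T   T   T   T   T   T   T   F   T   T   T   T   T

10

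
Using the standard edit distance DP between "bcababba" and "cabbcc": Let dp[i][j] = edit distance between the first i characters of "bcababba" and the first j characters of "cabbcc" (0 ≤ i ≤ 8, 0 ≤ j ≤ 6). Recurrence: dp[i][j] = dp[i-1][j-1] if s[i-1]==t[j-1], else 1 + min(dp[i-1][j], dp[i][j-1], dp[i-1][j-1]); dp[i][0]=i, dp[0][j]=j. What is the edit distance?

   ''  c  a  b  b  c  c
''  0  1  2  3  4  5  6
 b  1  1  2  2  3  4  5
 c  2  1  2  3  3  3  4
 a  3  2  1  2  3  4  4
 b  4  3  2  1  2  3  4
 a  5  4  3  2  2  3  4
 b  6  5  4  3  2  3  4
 b  7  6  5  4  3  3  4
 a  8  7  6  5  4  4  4

4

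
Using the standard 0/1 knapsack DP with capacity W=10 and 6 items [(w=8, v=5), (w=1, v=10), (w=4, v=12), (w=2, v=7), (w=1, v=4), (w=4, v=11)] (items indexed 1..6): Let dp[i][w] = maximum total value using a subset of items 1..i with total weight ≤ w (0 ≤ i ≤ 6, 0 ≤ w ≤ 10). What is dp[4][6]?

22

i\w   0   1   2   3   4   5   6   7   8   9  10
  0   0   0   0   0   0   0   0   0   0   0   0
  1   0   0   0   0   0   0   0   0   5   5   5
  2   0  10  10  10  10  10  10  10  10  15  15
  3   0  10  10  10  12  22  22  22  22  22  22
  4   0  10  10  17  17  22  22  29  29  29  29
  5   0  10  14  17  21  22  26  29  33  33  33
  6   0  10  14  17  21  22  26  29  33  33  37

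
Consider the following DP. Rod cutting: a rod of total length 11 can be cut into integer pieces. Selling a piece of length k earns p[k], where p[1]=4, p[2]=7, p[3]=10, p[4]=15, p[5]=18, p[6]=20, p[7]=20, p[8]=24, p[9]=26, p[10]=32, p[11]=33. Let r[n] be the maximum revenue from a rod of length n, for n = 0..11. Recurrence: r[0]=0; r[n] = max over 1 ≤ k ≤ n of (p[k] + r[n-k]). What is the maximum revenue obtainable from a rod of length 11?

44

   n    0    1    2    3    4    5    6    7    8    9   10   11
r[n]    0    4    8   12   16   20   24   28   32   36   40   44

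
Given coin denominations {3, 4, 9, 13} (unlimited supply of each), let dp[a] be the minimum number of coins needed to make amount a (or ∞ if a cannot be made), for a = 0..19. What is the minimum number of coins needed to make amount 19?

3

 a  0  1  2  3  4  5  6  7  8  9 10 11 12 13 14 15 16 17 18 19
dp  0  -  -  1  1  -  2  2  2  1  3  3  2  1  4  3  2  2  2  3
(- denotes ∞ / unreachable)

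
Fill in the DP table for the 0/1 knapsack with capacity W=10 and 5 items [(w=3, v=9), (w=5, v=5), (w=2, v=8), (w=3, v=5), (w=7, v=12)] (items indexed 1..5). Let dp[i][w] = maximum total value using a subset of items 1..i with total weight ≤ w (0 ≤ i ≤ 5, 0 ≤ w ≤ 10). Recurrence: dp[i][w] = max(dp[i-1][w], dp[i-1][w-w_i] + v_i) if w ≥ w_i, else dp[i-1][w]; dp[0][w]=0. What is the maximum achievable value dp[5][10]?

22

i\w   0   1   2   3   4   5   6   7   8   9  10
  0   0   0   0   0   0   0   0   0   0   0   0
  1   0   0   0   9   9   9   9   9   9   9   9
  2   0   0   0   9   9   9   9   9  14  14  14
  3   0   0   8   9   9  17  17  17  17  17  22
  4   0   0   8   9   9  17  17  17  22  22  22
  5   0   0   8   9   9  17  17  17  22  22  22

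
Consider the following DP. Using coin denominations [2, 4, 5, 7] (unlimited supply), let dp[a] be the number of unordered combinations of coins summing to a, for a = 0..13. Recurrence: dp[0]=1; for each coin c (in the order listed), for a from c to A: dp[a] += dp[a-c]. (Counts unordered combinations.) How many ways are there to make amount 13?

after  coin     0     1     2     3     4     5     6     7     8     9    10    11    12    13
          2     1     0     1     0     1     0     1     0     1     0     1     0     1     0
          4     1     0     1     0     2     0     2     0     3     0     3     0     4     0
          5     1     0     1     0     2     1     2     1     3     2     4     2     5     3
          7     1     0     1     0     2     1     2     2     3     3     4     4     6     5

5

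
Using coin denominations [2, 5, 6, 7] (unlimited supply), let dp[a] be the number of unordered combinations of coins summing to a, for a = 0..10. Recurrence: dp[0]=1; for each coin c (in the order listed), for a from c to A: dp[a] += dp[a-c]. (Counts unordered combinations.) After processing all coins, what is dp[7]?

2

after  coin     0     1     2     3     4     5     6     7     8     9    10
          2     1     0     1     0     1     0     1     0     1     0     1
          5     1     0     1     0     1     1     1     1     1     1     2
          6     1     0     1     0     1     1     2     1     2     1     3
          7     1     0     1     0     1     1     2     2     2     2     3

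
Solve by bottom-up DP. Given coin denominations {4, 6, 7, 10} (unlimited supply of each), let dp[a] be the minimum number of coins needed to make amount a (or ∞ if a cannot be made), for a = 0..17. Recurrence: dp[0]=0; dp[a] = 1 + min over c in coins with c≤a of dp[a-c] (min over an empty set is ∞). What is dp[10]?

1

 a  0  1  2  3  4  5  6  7  8  9 10 11 12 13 14 15 16 17
dp  0  -  -  -  1  -  1  1  2  -  1  2  2  2  2  3  2  2
(- denotes ∞ / unreachable)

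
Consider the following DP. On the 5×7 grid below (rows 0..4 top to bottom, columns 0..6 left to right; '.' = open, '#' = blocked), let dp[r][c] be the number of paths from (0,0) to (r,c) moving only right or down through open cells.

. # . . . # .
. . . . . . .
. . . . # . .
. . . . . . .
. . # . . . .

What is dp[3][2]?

6

r\c   0   1   2   3   4   5   6
  0   1   0   0   0   0   0   0
  1   1   1   1   1   1   1   1
  2   1   2   3   4   0   1   2
  3   1   3   6  10  10  11  13
  4   1   4   0  10  20  31  44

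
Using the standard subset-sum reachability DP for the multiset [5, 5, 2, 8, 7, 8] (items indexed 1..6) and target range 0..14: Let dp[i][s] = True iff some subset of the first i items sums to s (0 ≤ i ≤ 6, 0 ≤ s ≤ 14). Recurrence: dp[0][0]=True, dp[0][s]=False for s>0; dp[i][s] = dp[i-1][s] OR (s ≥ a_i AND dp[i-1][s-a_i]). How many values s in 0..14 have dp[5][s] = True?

i\s   0   1   2   3   4   5   6   7   8   9  10  11  12  13  14
  0   T   F   F   F   F   F   F   F   F   F   F   F   F   F   F
  1   T   F   F   F   F   T   F   F   F   F   F   F   F   F   F
  2   T   F   F   F   F   T   F   F   F   F   T   F   F   F   F
  3   T   F   T   F   F   T   F   T   F   F   T   F   T   F   F
  4   T   F   T   F   F   T   F   T   T   F   T   F   T   T   F
  5   T   F   T   F   F   T   F   T   T   T   T   F   T   T   T
  6   T   F   T   F   F   T   F   T   T   T   T   F   T   T   T

10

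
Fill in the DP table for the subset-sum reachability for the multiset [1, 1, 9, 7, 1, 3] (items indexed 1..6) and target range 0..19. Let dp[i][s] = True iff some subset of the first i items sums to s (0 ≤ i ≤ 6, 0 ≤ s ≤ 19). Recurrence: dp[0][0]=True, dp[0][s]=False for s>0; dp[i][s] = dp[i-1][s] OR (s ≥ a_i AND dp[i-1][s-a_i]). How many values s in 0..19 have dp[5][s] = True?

14

i\s   0   1   2   3   4   5   6   7   8   9  10  11  12  13  14  15  16  17  18  19
  0   T   F   F   F   F   F   F   F   F   F   F   F   F   F   F   F   F   F   F   F
  1   T   T   F   F   F   F   F   F   F   F   F   F   F   F   F   F   F   F   F   F
  2   T   T   T   F   F   F   F   F   F   F   F   F   F   F   F   F   F   F   F   F
  3   T   T   T   F   F   F   F   F   F   T   T   T   F   F   F   F   F   F   F   F
  4   T   T   T   F   F   F   F   T   T   T   T   T   F   F   F   F   T   T   T   F
  5   T   T   T   T   F   F   F   T   T   T   T   T   T   F   F   F   T   T   T   T
  6   T   T   T   T   T   T   T   T   T   T   T   T   T   T   T   T   T   T   T   T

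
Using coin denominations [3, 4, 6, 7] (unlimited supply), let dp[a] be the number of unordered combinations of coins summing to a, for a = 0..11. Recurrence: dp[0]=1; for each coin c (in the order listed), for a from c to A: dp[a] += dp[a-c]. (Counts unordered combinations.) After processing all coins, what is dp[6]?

after  coin     0     1     2     3     4     5     6     7     8     9    10    11
          3     1     0     0     1     0     0     1     0     0     1     0     0
          4     1     0     0     1     1     0     1     1     1     1     1     1
          6     1     0     0     1     1     0     2     1     1     2     2     1
          7     1     0     0     1     1     0     2     2     1     2     3     2

2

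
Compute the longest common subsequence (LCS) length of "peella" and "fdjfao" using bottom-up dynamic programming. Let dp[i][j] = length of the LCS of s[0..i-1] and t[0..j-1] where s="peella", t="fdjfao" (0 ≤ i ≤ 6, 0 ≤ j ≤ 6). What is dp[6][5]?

1

   ''  f  d  j  f  a  o
''  0  0  0  0  0  0  0
 p  0  0  0  0  0  0  0
 e  0  0  0  0  0  0  0
 e  0  0  0  0  0  0  0
 l  0  0  0  0  0  0  0
 l  0  0  0  0  0  0  0
 a  0  0  0  0  0  1  1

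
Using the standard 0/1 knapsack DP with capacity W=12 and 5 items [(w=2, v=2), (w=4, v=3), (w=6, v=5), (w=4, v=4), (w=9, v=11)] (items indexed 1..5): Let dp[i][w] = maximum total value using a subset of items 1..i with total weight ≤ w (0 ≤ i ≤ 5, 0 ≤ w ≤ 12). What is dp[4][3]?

i\w   0   1   2   3   4   5   6   7   8   9  10  11  12
  0   0   0   0   0   0   0   0   0   0   0   0   0   0
  1   0   0   2   2   2   2   2   2   2   2   2   2   2
  2   0   0   2   2   3   3   5   5   5   5   5   5   5
  3   0   0   2   2   3   3   5   5   7   7   8   8  10
  4   0   0   2   2   4   4   6   6   7   7   9   9  11
  5   0   0   2   2   4   4   6   6   7  11  11  13  13

2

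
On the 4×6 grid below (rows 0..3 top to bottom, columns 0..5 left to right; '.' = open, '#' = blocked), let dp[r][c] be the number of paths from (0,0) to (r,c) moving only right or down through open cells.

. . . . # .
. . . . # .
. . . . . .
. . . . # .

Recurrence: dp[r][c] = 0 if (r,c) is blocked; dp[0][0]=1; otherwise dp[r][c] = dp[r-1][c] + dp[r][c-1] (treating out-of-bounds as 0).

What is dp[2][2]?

r\c   0   1   2   3   4   5
  0   1   1   1   1   0   0
  1   1   2   3   4   0   0
  2   1   3   6  10  10  10
  3   1   4  10  20   0  10

6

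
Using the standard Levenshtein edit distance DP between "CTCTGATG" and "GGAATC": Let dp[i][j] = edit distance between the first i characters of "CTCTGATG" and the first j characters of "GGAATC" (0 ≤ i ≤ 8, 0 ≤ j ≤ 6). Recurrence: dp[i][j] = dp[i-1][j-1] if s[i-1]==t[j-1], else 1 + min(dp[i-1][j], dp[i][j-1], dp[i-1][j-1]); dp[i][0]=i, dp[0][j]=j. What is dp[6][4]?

5

   ''  G  G  A  A  T  C
''  0  1  2  3  4  5  6
 C  1  1  2  3  4  5  5
 T  2  2  2  3  4  4  5
 C  3  3  3  3  4  5  4
 T  4  4  4  4  4  4  5
 G  5  4  4  5  5  5  5
 A  6  5  5  4  5  6  6
 T  7  6  6  5  5  5  6
 G  8  7  6  6  6  6  6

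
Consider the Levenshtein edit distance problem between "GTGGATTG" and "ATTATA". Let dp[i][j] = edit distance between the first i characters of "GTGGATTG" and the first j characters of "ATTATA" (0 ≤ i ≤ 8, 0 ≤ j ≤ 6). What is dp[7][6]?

4

   ''  A  T  T  A  T  A
''  0  1  2  3  4  5  6
 G  1  1  2  3  4  5  6
 T  2  2  1  2  3  4  5
 G  3  3  2  2  3  4  5
 G  4  4  3  3  3  4  5
 A  5  4  4  4  3  4  4
 T  6  5  4  4  4  3  4
 T  7  6  5  4  5  4  4
 G  8  7  6  5  5  5  5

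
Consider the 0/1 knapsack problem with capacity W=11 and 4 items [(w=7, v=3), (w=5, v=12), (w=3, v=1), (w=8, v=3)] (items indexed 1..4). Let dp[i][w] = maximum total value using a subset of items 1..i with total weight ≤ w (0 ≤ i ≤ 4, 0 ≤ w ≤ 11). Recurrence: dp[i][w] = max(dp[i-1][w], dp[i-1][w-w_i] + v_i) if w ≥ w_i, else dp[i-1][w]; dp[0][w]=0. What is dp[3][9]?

13

i\w   0   1   2   3   4   5   6   7   8   9  10  11
  0   0   0   0   0   0   0   0   0   0   0   0   0
  1   0   0   0   0   0   0   0   3   3   3   3   3
  2   0   0   0   0   0  12  12  12  12  12  12  12
  3   0   0   0   1   1  12  12  12  13  13  13  13
  4   0   0   0   1   1  12  12  12  13  13  13  13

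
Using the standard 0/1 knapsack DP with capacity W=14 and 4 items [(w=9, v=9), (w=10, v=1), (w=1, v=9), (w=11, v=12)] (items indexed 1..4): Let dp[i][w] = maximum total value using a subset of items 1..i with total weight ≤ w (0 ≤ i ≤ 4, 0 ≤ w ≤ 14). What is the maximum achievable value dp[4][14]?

21

i\w   0   1   2   3   4   5   6   7   8   9  10  11  12  13  14
  0   0   0   0   0   0   0   0   0   0   0   0   0   0   0   0
  1   0   0   0   0   0   0   0   0   0   9   9   9   9   9   9
  2   0   0   0   0   0   0   0   0   0   9   9   9   9   9   9
  3   0   9   9   9   9   9   9   9   9   9  18  18  18  18  18
  4   0   9   9   9   9   9   9   9   9   9  18  18  21  21  21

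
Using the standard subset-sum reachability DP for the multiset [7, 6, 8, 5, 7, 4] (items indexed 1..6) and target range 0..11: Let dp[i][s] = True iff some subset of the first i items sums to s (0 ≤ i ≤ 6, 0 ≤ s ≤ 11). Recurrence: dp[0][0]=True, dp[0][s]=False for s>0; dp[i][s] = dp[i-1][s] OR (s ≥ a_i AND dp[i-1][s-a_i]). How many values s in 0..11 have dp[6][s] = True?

i\s   0   1   2   3   4   5   6   7   8   9  10  11
  0   T   F   F   F   F   F   F   F   F   F   F   F
  1   T   F   F   F   F   F   F   T   F   F   F   F
  2   T   F   F   F   F   F   T   T   F   F   F   F
  3   T   F   F   F   F   F   T   T   T   F   F   F
  4   T   F   F   F   F   T   T   T   T   F   F   T
  5   T   F   F   F   F   T   T   T   T   F   F   T
  6   T   F   F   F   T   T   T   T   T   T   T   T

9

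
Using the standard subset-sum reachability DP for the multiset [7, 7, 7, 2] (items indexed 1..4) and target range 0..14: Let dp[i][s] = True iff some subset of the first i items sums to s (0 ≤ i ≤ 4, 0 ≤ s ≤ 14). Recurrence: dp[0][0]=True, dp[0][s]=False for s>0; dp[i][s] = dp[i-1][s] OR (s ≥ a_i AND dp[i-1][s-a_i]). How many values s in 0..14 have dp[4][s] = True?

i\s   0   1   2   3   4   5   6   7   8   9  10  11  12  13  14
  0   T   F   F   F   F   F   F   F   F   F   F   F   F   F   F
  1   T   F   F   F   F   F   F   T   F   F   F   F   F   F   F
  2   T   F   F   F   F   F   F   T   F   F   F   F   F   F   T
  3   T   F   F   F   F   F   F   T   F   F   F   F   F   F   T
  4   T   F   T   F   F   F   F   T   F   T   F   F   F   F   T

5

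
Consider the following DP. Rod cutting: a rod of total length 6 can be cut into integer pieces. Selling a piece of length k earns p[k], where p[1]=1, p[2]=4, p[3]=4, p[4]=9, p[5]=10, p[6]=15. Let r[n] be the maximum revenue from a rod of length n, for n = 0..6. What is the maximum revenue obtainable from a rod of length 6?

15

   n    0    1    2    3    4    5    6
r[n]    0    1    4    5    9   10   15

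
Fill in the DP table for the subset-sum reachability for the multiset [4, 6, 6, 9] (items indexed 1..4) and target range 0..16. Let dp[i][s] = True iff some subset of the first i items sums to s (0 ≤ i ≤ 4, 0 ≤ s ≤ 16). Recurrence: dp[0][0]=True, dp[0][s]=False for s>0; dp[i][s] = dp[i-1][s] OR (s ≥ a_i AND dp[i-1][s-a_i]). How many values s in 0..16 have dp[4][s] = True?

9

i\s   0   1   2   3   4   5   6   7   8   9  10  11  12  13  14  15  16
  0   T   F   F   F   F   F   F   F   F   F   F   F   F   F   F   F   F
  1   T   F   F   F   T   F   F   F   F   F   F   F   F   F   F   F   F
  2   T   F   F   F   T   F   T   F   F   F   T   F   F   F   F   F   F
  3   T   F   F   F   T   F   T   F   F   F   T   F   T   F   F   F   T
  4   T   F   F   F   T   F   T   F   F   T   T   F   T   T   F   T   T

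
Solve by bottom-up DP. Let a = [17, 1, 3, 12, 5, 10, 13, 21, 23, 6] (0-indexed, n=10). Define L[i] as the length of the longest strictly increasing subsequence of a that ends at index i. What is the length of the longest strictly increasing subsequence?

7

   i    0    1    2    3    4    5    6    7    8    9
a[i]   17    1    3   12    5   10   13   21   23    6
L[i]    1    1    2    3    3    4    5    6    7    4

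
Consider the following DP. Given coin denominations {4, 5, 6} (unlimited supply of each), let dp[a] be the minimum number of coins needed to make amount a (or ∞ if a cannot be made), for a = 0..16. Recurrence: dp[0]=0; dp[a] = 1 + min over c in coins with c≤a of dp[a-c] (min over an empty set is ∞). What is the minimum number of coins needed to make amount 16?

3

 a  0  1  2  3  4  5  6  7  8  9 10 11 12 13 14 15 16
dp  0  -  -  -  1  1  1  -  2  2  2  2  2  3  3  3  3
(- denotes ∞ / unreachable)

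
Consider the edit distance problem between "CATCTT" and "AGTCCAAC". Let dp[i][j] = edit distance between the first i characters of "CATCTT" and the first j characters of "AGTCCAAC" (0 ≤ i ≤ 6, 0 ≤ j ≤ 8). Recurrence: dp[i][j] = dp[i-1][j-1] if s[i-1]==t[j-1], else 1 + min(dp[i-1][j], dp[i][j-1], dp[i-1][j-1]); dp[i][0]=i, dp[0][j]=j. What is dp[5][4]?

   ''  A  G  T  C  C  A  A  C
''  0  1  2  3  4  5  6  7  8
 C  1  1  2  3  3  4  5  6  7
 A  2  1  2  3  4  4  4  5  6
 T  3  2  2  2  3  4  5  5  6
 C  4  3  3  3  2  3  4  5  5
 T  5  4  4  3  3  3  4  5  6
 T  6  5  5  4  4  4  4  5  6

3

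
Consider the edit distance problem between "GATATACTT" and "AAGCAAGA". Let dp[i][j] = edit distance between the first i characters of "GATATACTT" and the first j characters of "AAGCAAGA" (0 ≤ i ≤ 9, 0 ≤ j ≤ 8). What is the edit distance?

   ''  A  A  G  C  A  A  G  A
''  0  1  2  3  4  5  6  7  8
 G  1  1  2  2  3  4  5  6  7
 A  2  1  1  2  3  3  4  5  6
 T  3  2  2  2  3  4  4  5  6
 A  4  3  2  3  3  3  4  5  5
 T  5  4  3  3  4  4  4  5  6
 A  6  5  4  4  4  4  4  5  5
 C  7  6  5  5  4  5  5  5  6
 T  8  7  6  6  5  5  6  6  6
 T  9  8  7  7  6  6  6  7  7

7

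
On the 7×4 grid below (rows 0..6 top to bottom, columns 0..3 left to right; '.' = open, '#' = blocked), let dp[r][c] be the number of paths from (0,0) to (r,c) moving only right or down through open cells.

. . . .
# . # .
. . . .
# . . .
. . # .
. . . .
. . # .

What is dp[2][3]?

r\c   0   1   2   3
  0   1   1   1   1
  1   0   1   0   1
  2   0   1   1   2
  3   0   1   2   4
  4   0   1   0   4
  5   0   1   1   5
  6   0   1   0   5

2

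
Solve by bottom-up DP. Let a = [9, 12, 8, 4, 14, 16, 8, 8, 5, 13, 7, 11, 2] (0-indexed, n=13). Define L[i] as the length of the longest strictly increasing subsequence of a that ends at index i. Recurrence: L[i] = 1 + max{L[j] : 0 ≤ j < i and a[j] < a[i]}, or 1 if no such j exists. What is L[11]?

   i    0    1    2    3    4    5    6    7    8    9   10   11   12
a[i]    9   12    8    4   14   16    8    8    5   13    7   11    2
L[i]    1    2    1    1    3    4    2    2    2    3    3    4    1

4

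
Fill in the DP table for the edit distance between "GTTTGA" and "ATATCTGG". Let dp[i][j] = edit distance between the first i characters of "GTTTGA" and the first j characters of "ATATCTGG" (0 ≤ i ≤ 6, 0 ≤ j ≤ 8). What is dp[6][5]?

4

   ''  A  T  A  T  C  T  G  G
''  0  1  2  3  4  5  6  7  8
 G  1  1  2  3  4  5  6  6  7
 T  2  2  1  2  3  4  5  6  7
 T  3  3  2  2  2  3  4  5  6
 T  4  4  3  3  2  3  3  4  5
 G  5  5  4  4  3  3  4  3  4
 A  6  5  5  4  4  4  4  4  4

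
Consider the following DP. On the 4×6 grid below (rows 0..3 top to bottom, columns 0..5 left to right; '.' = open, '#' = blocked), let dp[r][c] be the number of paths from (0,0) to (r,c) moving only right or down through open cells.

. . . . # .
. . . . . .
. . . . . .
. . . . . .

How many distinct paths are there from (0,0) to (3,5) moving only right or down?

r\c   0   1   2   3   4   5
  0   1   1   1   1   0   0
  1   1   2   3   4   4   4
  2   1   3   6  10  14  18
  3   1   4  10  20  34  52

52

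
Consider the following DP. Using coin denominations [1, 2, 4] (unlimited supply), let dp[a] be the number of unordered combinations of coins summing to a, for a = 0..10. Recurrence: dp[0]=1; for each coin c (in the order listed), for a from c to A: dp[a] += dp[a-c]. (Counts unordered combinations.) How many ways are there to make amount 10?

12

after  coin     0     1     2     3     4     5     6     7     8     9    10
          1     1     1     1     1     1     1     1     1     1     1     1
          2     1     1     2     2     3     3     4     4     5     5     6
          4     1     1     2     2     4     4     6     6     9     9    12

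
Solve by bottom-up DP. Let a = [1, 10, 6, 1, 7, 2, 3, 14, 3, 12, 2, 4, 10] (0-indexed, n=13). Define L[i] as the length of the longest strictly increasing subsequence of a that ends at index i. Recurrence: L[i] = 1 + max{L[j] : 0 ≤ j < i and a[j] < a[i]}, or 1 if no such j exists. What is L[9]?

4

   i    0    1    2    3    4    5    6    7    8    9   10   11   12
a[i]    1   10    6    1    7    2    3   14    3   12    2    4   10
L[i]    1    2    2    1    3    2    3    4    3    4    2    4    5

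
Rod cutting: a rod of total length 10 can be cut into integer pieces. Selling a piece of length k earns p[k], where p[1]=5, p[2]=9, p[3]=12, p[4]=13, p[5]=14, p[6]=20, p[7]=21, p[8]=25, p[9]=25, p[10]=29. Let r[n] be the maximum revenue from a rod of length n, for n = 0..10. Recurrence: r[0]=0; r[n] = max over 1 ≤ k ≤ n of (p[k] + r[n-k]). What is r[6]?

30

   n    0    1    2    3    4    5    6    7    8    9   10
r[n]    0    5   10   15   20   25   30   35   40   45   50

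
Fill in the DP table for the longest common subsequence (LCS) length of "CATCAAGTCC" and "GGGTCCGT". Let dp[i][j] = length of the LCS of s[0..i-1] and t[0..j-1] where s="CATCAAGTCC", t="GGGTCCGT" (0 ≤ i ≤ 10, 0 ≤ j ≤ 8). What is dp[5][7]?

   ''  G  G  G  T  C  C  G  T
''  0  0  0  0  0  0  0  0  0
 C  0  0  0  0  0  1  1  1  1
 A  0  0  0  0  0  1  1  1  1
 T  0  0  0  0  1  1  1  1  2
 C  0  0  0  0  1  2  2  2  2
 A  0  0  0  0  1  2  2  2  2
 A  0  0  0  0  1  2  2  2  2
 G  0  1  1  1  1  2  2  3  3
 T  0  1  1  1  2  2  2  3  4
 C  0  1  1  1  2  3  3  3  4
 C  0  1  1  1  2  3  4  4  4

2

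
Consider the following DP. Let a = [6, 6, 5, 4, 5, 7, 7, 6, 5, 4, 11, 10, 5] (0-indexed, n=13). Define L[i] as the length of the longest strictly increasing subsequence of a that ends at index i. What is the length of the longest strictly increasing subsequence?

4

   i    0    1    2    3    4    5    6    7    8    9   10   11   12
a[i]    6    6    5    4    5    7    7    6    5    4   11   10    5
L[i]    1    1    1    1    2    3    3    3    2    1    4    4    2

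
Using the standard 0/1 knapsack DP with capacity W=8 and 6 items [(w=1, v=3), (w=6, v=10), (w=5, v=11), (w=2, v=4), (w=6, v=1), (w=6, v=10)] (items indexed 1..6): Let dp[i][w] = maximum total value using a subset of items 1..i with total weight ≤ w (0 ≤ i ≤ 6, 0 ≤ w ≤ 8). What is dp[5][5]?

11

i\w   0   1   2   3   4   5   6   7   8
  0   0   0   0   0   0   0   0   0   0
  1   0   3   3   3   3   3   3   3   3
  2   0   3   3   3   3   3  10  13  13
  3   0   3   3   3   3  11  14  14  14
  4   0   3   4   7   7  11  14  15  18
  5   0   3   4   7   7  11  14  15  18
  6   0   3   4   7   7  11  14  15  18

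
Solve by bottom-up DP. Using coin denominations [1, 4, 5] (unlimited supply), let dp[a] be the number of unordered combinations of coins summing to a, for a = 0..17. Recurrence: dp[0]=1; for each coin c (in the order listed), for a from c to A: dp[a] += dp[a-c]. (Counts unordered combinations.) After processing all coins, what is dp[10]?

6

after  coin     0     1     2     3     4     5     6     7     8     9    10    11    12    13    14    15    16    17
          1     1     1     1     1     1     1     1     1     1     1     1     1     1     1     1     1     1     1
          4     1     1     1     1     2     2     2     2     3     3     3     3     4     4     4     4     5     5
          5     1     1     1     1     2     3     3     3     4     5     6     6     7     8     9    10    11    12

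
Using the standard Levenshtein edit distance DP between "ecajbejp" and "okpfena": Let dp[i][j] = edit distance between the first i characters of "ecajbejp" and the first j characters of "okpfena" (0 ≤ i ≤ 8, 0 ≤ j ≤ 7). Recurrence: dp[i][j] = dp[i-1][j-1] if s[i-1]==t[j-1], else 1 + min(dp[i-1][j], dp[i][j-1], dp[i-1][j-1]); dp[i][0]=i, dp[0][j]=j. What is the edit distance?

7

   ''  o  k  p  f  e  n  a
''  0  1  2  3  4  5  6  7
 e  1  1  2  3  4  4  5  6
 c  2  2  2  3  4  5  5  6
 a  3  3  3  3  4  5  6  5
 j  4  4  4  4  4  5  6  6
 b  5  5  5  5  5  5  6  7
 e  6  6  6  6  6  5  6  7
 j  7  7  7  7  7  6  6  7
 p  8  8  8  7  8  7  7  7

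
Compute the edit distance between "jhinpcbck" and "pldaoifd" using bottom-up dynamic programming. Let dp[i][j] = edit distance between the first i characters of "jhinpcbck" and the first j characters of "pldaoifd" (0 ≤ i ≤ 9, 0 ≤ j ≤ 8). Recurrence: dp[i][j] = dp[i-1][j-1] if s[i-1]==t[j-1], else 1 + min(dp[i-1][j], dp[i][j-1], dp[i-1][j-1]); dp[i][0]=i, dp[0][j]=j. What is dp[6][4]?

6

   ''  p  l  d  a  o  i  f  d
''  0  1  2  3  4  5  6  7  8
 j  1  1  2  3  4  5  6  7  8
 h  2  2  2  3  4  5  6  7  8
 i  3  3  3  3  4  5  5  6  7
 n  4  4  4  4  4  5  6  6  7
 p  5  4  5  5  5  5  6  7  7
 c  6  5  5  6  6  6  6  7  8
 b  7  6  6  6  7  7  7  7  8
 c  8  7  7  7  7  8  8  8  8
 k  9  8  8  8  8  8  9  9  9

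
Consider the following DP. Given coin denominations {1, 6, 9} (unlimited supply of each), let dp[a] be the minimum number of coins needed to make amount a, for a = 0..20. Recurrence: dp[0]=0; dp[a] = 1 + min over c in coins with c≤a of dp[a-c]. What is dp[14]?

 a  0  1  2  3  4  5  6  7  8  9 10 11 12 13 14 15 16 17 18 19 20
dp  0  1  2  3  4  5  1  2  3  1  2  3  2  3  4  2  3  4  2  3  4

4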